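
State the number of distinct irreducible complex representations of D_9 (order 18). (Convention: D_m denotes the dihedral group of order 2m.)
6

Explanation: The number of irreducible complex representations of a finite group equals its number of conjugacy classes. D_9 has 6 conjugacy classes ((n+3)/2 for n odd), so D_9 (order 18) has exactly 6 irreducible complex representations.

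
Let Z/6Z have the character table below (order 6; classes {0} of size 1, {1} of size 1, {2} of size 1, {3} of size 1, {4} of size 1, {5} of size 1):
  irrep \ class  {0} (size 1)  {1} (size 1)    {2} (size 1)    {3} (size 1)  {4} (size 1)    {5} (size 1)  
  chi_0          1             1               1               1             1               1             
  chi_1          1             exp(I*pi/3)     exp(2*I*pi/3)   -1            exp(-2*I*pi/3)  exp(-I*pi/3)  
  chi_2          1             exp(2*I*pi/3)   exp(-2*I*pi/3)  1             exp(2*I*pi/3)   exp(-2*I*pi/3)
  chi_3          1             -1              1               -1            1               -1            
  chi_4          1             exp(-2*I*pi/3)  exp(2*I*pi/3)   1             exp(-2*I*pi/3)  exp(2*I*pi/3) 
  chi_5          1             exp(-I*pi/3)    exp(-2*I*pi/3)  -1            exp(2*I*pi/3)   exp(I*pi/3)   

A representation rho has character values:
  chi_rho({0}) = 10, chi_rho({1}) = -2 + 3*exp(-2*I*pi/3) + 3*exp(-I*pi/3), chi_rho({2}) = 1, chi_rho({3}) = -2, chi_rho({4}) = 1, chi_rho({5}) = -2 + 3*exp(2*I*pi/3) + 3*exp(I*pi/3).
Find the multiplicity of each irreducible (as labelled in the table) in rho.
Multiplicities: chi_0: 1, chi_1: 0, chi_2: 0, chi_3: 3, chi_4: 3, chi_5: 3.

Derivation: Use <chi_rho, chi> = (1/|G|) sum_C |C| * chi_rho(C) * conj(chi(C)) with |G| = 6 for each irreducible chi in the table:
  <chi_rho, chi_0> = (1/6)[1*(10)*conj(1) + 1*(-2 + 3*exp(-2*I*pi/3) + 3*exp(-I*pi/3))*conj(1) + 1*(1)*conj(1) + 1*(-2)*conj(1) + 1*(1)*conj(1) + 1*(-2 + 3*exp(2*I*pi/3) + 3*exp(I*pi/3))*conj(1)]
      = (1/6)[(10) + (-2 + 3*exp(-2*I*pi/3) + 3*exp(-I*pi/3)) + (1) + (-2) + (1) + (-2 + 3*exp(2*I*pi/3) + 3*exp(I*pi/3))] = 6/6 = 1
  <chi_rho, chi_1> = (1/6)[1*(10)*conj(1) + 1*(-2 + 3*exp(-2*I*pi/3) + 3*exp(-I*pi/3))*conj(exp(I*pi/3)) + 1*(1)*conj(exp(2*I*pi/3)) + 1*(-2)*conj(-1) + 1*(1)*conj(exp(-2*I*pi/3)) + 1*(-2 + 3*exp(2*I*pi/3) + 3*exp(I*pi/3))*conj(exp(-I*pi/3))]
      = (1/6)[(10) + (-3 + 3*exp(-2*I*pi/3) - 2*exp(-I*pi/3)) + (3 + 4*exp(-2*I*pi/3) + 3*exp(2*I*pi/3)) + (2) + (3 + 3*exp(-2*I*pi/3) + 4*exp(2*I*pi/3)) + (-3 - 2*exp(I*pi/3) + 3*exp(2*I*pi/3))] = 0/6 = 0
  <chi_rho, chi_2> = (1/6)[1*(10)*conj(1) + 1*(-2 + 3*exp(-2*I*pi/3) + 3*exp(-I*pi/3))*conj(exp(2*I*pi/3)) + 1*(1)*conj(exp(-2*I*pi/3)) + 1*(-2)*conj(1) + 1*(1)*conj(exp(2*I*pi/3)) + 1*(-2 + 3*exp(2*I*pi/3) + 3*exp(I*pi/3))*conj(exp(-2*I*pi/3))]
      = (1/6)[(10) + (-3 - 2*exp(-2*I*pi/3) + 3*exp(2*I*pi/3)) + (3 + 3*exp(-2*I*pi/3) + 4*exp(2*I*pi/3)) + (-2) + (3 + 4*exp(-2*I*pi/3) + 3*exp(2*I*pi/3)) + (-3 + 3*exp(-2*I*pi/3) - 2*exp(2*I*pi/3))] = 0/6 = 0
  <chi_rho, chi_3> = (1/6)[1*(10)*conj(1) + 1*(-2 + 3*exp(-2*I*pi/3) + 3*exp(-I*pi/3))*conj(-1) + 1*(1)*conj(1) + 1*(-2)*conj(-1) + 1*(1)*conj(1) + 1*(-2 + 3*exp(2*I*pi/3) + 3*exp(I*pi/3))*conj(-1)]
      = (1/6)[(10) + (2 - 3*exp(-I*pi/3) - 3*exp(-2*I*pi/3)) + (1) + (2) + (1) + (2 - 3*exp(I*pi/3) - 3*exp(2*I*pi/3))] = 18/6 = 3
  <chi_rho, chi_4> = (1/6)[1*(10)*conj(1) + 1*(-2 + 3*exp(-2*I*pi/3) + 3*exp(-I*pi/3))*conj(exp(-2*I*pi/3)) + 1*(1)*conj(exp(2*I*pi/3)) + 1*(-2)*conj(1) + 1*(1)*conj(exp(-2*I*pi/3)) + 1*(-2 + 3*exp(2*I*pi/3) + 3*exp(I*pi/3))*conj(exp(2*I*pi/3))]
      = (1/6)[(10) + (3 - 2*exp(2*I*pi/3) + 3*exp(I*pi/3)) + (3 + 4*exp(-2*I*pi/3) + 3*exp(2*I*pi/3)) + (-2) + (3 + 3*exp(-2*I*pi/3) + 4*exp(2*I*pi/3)) + (3 + 3*exp(-I*pi/3) - 2*exp(-2*I*pi/3))] = 18/6 = 3
  <chi_rho, chi_5> = (1/6)[1*(10)*conj(1) + 1*(-2 + 3*exp(-2*I*pi/3) + 3*exp(-I*pi/3))*conj(exp(-I*pi/3)) + 1*(1)*conj(exp(-2*I*pi/3)) + 1*(-2)*conj(-1) + 1*(1)*conj(exp(2*I*pi/3)) + 1*(-2 + 3*exp(2*I*pi/3) + 3*exp(I*pi/3))*conj(exp(I*pi/3))]
      = (1/6)[(10) + (3 + 3*exp(-I*pi/3) - 2*exp(I*pi/3)) + (3 + 3*exp(-2*I*pi/3) + 4*exp(2*I*pi/3)) + (2) + (3 + 4*exp(-2*I*pi/3) + 3*exp(2*I*pi/3)) + (3 - 2*exp(-I*pi/3) + 3*exp(I*pi/3))] = 18/6 = 3
(Exp terms are combined using exp(i*s)*conj(exp(i*t)) = exp(i*(s-t)), and sums of them are collapsed using the identity that for every m > 1 the m distinct m-th roots of unity sum to 0, e.g. 1 + exp(2*I*pi/3) + exp(-2*I*pi/3) = 0.)
Dimension check: dim(rho) = sum (mult * dim) = 1*1 + 0*1 + 0*1 + 3*1 + 3*1 + 3*1 = 10 = chi_rho(e) = 10.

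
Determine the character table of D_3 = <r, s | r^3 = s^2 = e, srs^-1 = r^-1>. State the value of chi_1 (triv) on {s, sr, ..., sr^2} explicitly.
Conjugacy classes: {e} of size 1, {r^1, r^2} of size 2, {s, sr, ..., sr^2} of size 3.
Character table:
  irrep \ class              {e} (size 1)  {r^1, r^2} (size 2)  {s, sr, ..., sr^2} (size 3)
  chi_1 (triv)               1             1                    1                          
  chi_2 (sign: r->1, s->-1)  1             1                    -1                         
  chi_3 (2d, j=1)            2             -1                   0                          

Spot check: chi_1 (triv) on {s, sr, ..., sr^2} = 1.

Working: D_3 has order 2*3 = 6 with 3 conjugacy classes, hence 3 irreducibles. Sum of squared dims 1 + 1 + 4 = 6 = |G|. Linear characters come from the abelianisation; the 2-dimensional irreps have character r^k -> 2*cos(2*pi*j*k/3), reflections -> 0.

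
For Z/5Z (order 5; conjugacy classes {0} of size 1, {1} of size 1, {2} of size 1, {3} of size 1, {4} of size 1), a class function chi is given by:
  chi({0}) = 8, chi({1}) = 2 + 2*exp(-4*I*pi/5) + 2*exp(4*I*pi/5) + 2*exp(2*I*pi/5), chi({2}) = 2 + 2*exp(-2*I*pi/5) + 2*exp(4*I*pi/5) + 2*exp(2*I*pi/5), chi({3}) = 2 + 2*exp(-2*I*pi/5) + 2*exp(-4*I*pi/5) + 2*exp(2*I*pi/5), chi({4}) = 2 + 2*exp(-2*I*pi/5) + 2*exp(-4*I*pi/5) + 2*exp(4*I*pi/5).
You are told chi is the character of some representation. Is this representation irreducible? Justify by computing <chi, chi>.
Not irreducible (reducible): <chi, chi> = 16 > 1.

Explanation: <chi, chi> = (1/|G|) sum_C |C| * |chi(C)|^2 = (1/5)[1*|8|^2 + 1*|2 + 2*exp(-4*I*pi/5) + 2*exp(4*I*pi/5) + 2*exp(2*I*pi/5)|^2 + 1*|2 + 2*exp(-2*I*pi/5) + 2*exp(4*I*pi/5) + 2*exp(2*I*pi/5)|^2 + 1*|2 + 2*exp(-2*I*pi/5) + 2*exp(-4*I*pi/5) + 2*exp(2*I*pi/5)|^2 + 1*|2 + 2*exp(-2*I*pi/5) + 2*exp(-4*I*pi/5) + 2*exp(4*I*pi/5)|^2]
  = (1/5)[(64) + (4) + (4) + (4) + (4)] = 80/5 = 16.
(Exp terms are combined using exp(i*s)*conj(exp(i*t)) = exp(i*(s-t)), and sums of them are collapsed using the identity that for every m > 1 the m distinct m-th roots of unity sum to 0, e.g. 1 + exp(2*I*pi/3) + exp(-2*I*pi/3) = 0.)
A character is irreducible iff <chi, chi> = 1, so this representation is reducible.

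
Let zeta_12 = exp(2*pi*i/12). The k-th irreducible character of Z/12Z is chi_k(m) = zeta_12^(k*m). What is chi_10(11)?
chi_10(11) = zeta_12^110 = exp(I*pi/3)

Explanation: chi_10(11) = zeta_12^(10*11) = zeta_12^110. Since zeta_12^12 = 1, this equals zeta_12^2 = exp(2*pi*i*2/12) = exp(I*pi/3).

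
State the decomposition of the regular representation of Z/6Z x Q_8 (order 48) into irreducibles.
Each irreducible V_i of dimension d_i appears with multiplicity d_i, i.e. rho_reg = (direct sum over all irreducibles V_i) d_i V_i. The irreducible dimensions for Z/6Z x Q_8 are 1, 1, 1, 1, 1, 1, 1, 1, 1, 1, 1, 1, 1, 1, 1, 1, 1, 1, 1, 1, 1, 1, 1, 1, 2, 2, 2, 2, 2, 2: 24 irreducibles of dimension 1, each with multiplicity 1; 6 irreducibles of dimension 2, each with multiplicity 2. Total dimension 24*1*1 + 6*2*2 = 48 = |G|.

Argument: General theorem: in the regular representation of a finite group G, each irreducible appears with multiplicity equal to its dimension. Check: dim(rho_reg) = sum d_i^2 = 1 + 1 + 1 + 1 + 1 + 1 + 1 + 1 + 1 + 1 + 1 + 1 + 1 + 1 + 1 + 1 + 1 + 1 + 1 + 1 + 1 + 1 + 1 + 1 + 4 + 4 + 4 + 4 + 4 + 4 = 48 = |G|.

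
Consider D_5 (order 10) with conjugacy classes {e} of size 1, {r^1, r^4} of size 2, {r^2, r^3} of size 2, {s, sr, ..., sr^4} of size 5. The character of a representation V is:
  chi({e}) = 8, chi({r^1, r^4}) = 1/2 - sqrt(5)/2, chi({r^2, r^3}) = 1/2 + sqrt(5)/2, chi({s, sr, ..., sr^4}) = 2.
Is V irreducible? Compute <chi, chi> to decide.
Not irreducible (reducible): <chi, chi> = 9 > 1.

<chi, chi> = (1/|G|) sum_C |C| * |chi(C)|^2 = (1/10)[1*|8|^2 + 2*|1/2 - sqrt(5)/2|^2 + 2*|1/2 + sqrt(5)/2|^2 + 5*|2|^2]
  = (1/10)[(64) + (3 - sqrt(5)) + (sqrt(5) + 3) + (20)] = 90/10 = 9.
A character is irreducible iff <chi, chi> = 1, so this representation is reducible.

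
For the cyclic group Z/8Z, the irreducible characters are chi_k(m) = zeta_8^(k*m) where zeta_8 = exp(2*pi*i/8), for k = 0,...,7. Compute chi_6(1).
chi_6(1) = zeta_8^6 = -I

Details: chi_6(1) = zeta_8^(6*1) = zeta_8^6. Since zeta_8^8 = 1, this equals zeta_8^6 = exp(2*pi*i*6/8) = -I.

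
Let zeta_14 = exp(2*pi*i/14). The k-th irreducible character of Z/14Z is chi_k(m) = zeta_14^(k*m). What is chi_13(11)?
chi_13(11) = zeta_14^143 = exp(3*I*pi/7)

Derivation: chi_13(11) = zeta_14^(13*11) = zeta_14^143. Since zeta_14^14 = 1, this equals zeta_14^3 = exp(2*pi*i*3/14) = exp(3*I*pi/7).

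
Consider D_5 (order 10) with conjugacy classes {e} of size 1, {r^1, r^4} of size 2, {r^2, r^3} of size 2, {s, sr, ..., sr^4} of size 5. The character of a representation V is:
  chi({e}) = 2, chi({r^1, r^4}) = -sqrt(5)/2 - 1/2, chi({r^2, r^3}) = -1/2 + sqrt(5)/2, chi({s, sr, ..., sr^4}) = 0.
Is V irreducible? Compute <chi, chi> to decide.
Irreducible: <chi, chi> = 1.

Argument: <chi, chi> = (1/|G|) sum_C |C| * |chi(C)|^2 = (1/10)[1*|2|^2 + 2*|-sqrt(5)/2 - 1/2|^2 + 2*|-1/2 + sqrt(5)/2|^2 + 5*|0|^2]
  = (1/10)[(4) + (sqrt(5) + 3) + (3 - sqrt(5)) + (0)] = 10/10 = 1.
A character is irreducible iff <chi, chi> = 1, so this representation is irreducible.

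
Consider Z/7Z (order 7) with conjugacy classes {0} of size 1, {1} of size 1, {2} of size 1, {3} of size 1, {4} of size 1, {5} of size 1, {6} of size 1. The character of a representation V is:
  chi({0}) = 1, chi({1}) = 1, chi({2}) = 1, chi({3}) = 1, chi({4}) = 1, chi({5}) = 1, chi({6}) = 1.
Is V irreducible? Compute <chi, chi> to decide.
Irreducible: <chi, chi> = 1.

Explanation: <chi, chi> = (1/|G|) sum_C |C| * |chi(C)|^2 = (1/7)[1*|1|^2 + 1*|1|^2 + 1*|1|^2 + 1*|1|^2 + 1*|1|^2 + 1*|1|^2 + 1*|1|^2]
  = (1/7)[(1) + (1) + (1) + (1) + (1) + (1) + (1)] = 7/7 = 1.
(Exp terms are combined using exp(i*s)*conj(exp(i*t)) = exp(i*(s-t)), and sums of them are collapsed using the identity that for every m > 1 the m distinct m-th roots of unity sum to 0, e.g. 1 + exp(2*I*pi/3) + exp(-2*I*pi/3) = 0.)
A character is irreducible iff <chi, chi> = 1, so this representation is irreducible.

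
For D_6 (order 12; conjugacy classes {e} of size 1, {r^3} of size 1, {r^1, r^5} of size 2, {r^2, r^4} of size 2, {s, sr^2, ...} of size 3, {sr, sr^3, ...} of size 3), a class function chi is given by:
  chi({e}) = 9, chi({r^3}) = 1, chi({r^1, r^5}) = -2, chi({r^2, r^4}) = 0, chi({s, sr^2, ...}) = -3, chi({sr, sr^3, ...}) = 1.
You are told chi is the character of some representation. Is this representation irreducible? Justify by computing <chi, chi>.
Not irreducible (reducible): <chi, chi> = 10 > 1.

Proof sketch: <chi, chi> = (1/|G|) sum_C |C| * |chi(C)|^2 = (1/12)[1*|9|^2 + 1*|1|^2 + 2*|-2|^2 + 2*|0|^2 + 3*|-3|^2 + 3*|1|^2]
  = (1/12)[(81) + (1) + (8) + (0) + (27) + (3)] = 120/12 = 10.
A character is irreducible iff <chi, chi> = 1, so this representation is reducible.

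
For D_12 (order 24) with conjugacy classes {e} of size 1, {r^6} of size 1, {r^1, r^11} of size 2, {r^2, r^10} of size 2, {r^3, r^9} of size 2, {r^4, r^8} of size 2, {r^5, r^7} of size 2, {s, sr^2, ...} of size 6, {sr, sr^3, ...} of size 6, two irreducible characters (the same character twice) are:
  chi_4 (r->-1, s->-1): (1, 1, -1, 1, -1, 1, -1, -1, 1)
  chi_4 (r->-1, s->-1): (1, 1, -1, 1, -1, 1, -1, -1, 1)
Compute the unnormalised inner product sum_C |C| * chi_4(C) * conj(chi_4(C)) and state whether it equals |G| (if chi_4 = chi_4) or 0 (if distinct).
Sum = 24 = |G| = 24; so <chi_4, chi_4> = 1 (norm-1 confirms irreducibility).

Proof sketch: Compute term by term over conjugacy classes (|C| * chi_4(C) * conj(chi_4(C))):
  1*(1)*conj(1) + 1*(1)*conj(1) + 2*(-1)*conj(-1) + 2*(1)*conj(1) + 2*(-1)*conj(-1) + 2*(1)*conj(1) + 2*(-1)*conj(-1) + 6*(-1)*conj(-1) + 6*(1)*conj(1)
  = (1) + (1) + (2) + (2) + (2) + (2) + (2) + (6) + (6)
  = 24.
Dividing by |G| = 24 gives 24/24 = 1, matching the row-orthogonality relation <chi_4, chi_4> = [chi_4 = chi_4].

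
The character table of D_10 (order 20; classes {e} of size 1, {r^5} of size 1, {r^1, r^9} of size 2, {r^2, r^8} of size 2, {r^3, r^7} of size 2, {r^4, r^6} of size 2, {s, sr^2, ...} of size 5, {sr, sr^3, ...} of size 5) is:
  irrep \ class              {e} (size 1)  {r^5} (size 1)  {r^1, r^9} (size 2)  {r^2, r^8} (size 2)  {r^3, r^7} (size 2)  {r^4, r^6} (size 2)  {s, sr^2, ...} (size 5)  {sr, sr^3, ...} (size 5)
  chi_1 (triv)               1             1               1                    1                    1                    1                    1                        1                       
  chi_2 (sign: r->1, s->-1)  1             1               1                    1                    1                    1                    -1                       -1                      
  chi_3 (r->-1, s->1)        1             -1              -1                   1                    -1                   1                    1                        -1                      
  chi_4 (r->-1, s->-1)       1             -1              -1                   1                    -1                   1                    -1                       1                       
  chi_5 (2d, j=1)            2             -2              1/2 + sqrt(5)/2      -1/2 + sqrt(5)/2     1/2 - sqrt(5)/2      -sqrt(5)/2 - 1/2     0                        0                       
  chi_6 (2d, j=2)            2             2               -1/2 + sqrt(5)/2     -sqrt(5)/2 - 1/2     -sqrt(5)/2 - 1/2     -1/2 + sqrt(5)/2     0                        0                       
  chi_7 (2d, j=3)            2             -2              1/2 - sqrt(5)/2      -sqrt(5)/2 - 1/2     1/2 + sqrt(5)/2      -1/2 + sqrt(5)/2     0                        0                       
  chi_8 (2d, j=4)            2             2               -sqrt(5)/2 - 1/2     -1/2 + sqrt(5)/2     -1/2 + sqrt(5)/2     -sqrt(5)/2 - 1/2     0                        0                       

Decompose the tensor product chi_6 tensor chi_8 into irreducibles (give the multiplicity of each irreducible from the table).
chi_6 tensor chi_8 = chi_6 + chi_8 (all other irreducibles have multiplicity 0).

Details: The character of a tensor product is the pointwise product (chi_6 * chi_8)(C) = chi_6(C) * chi_8(C):
  {e}: (2)*(2), {r^5}: (2)*(2), {r^1, r^9}: (-1/2 + sqrt(5)/2)*(-sqrt(5)/2 - 1/2), {r^2, r^8}: (-sqrt(5)/2 - 1/2)*(-1/2 + sqrt(5)/2), {r^3, r^7}: (-sqrt(5)/2 - 1/2)*(-1/2 + sqrt(5)/2), {r^4, r^6}: (-1/2 + sqrt(5)/2)*(-sqrt(5)/2 - 1/2), {s, sr^2, ...}: (0)*(0), {sr, sr^3, ...}: (0)*(0)
so (chi_6 * chi_8) takes values
  {e} -> 4, {r^5} -> 4, {r^1, r^9} -> -1, {r^2, r^8} -> -1, {r^3, r^7} -> -1, {r^4, r^6} -> -1, {s, sr^2, ...} -> 0, {sr, sr^3, ...} -> 0.
Now take the inner product of this character with each irreducible chi from the table, <chi_6*chi_8, chi> = (1/20) sum_C |C| (chi_6*chi_8)(C) conj(chi(C)):
  <chi_6*chi_8, chi_1> = (1/20)[1*(4)*conj(1) + 1*(4)*conj(1) + 2*(-1)*conj(1) + 2*(-1)*conj(1) + 2*(-1)*conj(1) + 2*(-1)*conj(1) + 5*(0)*conj(1) + 5*(0)*conj(1)]
      = (1/20)[(4) + (4) + (-2) + (-2) + (-2) + (-2) + (0) + (0)] = 0/20 = 0
  <chi_6*chi_8, chi_2> = (1/20)[1*(4)*conj(1) + 1*(4)*conj(1) + 2*(-1)*conj(1) + 2*(-1)*conj(1) + 2*(-1)*conj(1) + 2*(-1)*conj(1) + 5*(0)*conj(-1) + 5*(0)*conj(-1)]
      = (1/20)[(4) + (4) + (-2) + (-2) + (-2) + (-2) + (0) + (0)] = 0/20 = 0
  <chi_6*chi_8, chi_3> = (1/20)[1*(4)*conj(1) + 1*(4)*conj(-1) + 2*(-1)*conj(-1) + 2*(-1)*conj(1) + 2*(-1)*conj(-1) + 2*(-1)*conj(1) + 5*(0)*conj(1) + 5*(0)*conj(-1)]
      = (1/20)[(4) + (-4) + (2) + (-2) + (2) + (-2) + (0) + (0)] = 0/20 = 0
  <chi_6*chi_8, chi_4> = (1/20)[1*(4)*conj(1) + 1*(4)*conj(-1) + 2*(-1)*conj(-1) + 2*(-1)*conj(1) + 2*(-1)*conj(-1) + 2*(-1)*conj(1) + 5*(0)*conj(-1) + 5*(0)*conj(1)]
      = (1/20)[(4) + (-4) + (2) + (-2) + (2) + (-2) + (0) + (0)] = 0/20 = 0
  <chi_6*chi_8, chi_5> = (1/20)[1*(4)*conj(2) + 1*(4)*conj(-2) + 2*(-1)*conj(1/2 + sqrt(5)/2) + 2*(-1)*conj(-1/2 + sqrt(5)/2) + 2*(-1)*conj(1/2 - sqrt(5)/2) + 2*(-1)*conj(-sqrt(5)/2 - 1/2) + 5*(0)*conj(0) + 5*(0)*conj(0)]
      = (1/20)[(8) + (-8) + (-sqrt(5) - 1) + (1 - sqrt(5)) + (-1 + sqrt(5)) + (1 + sqrt(5)) + (0) + (0)] = 0/20 = 0
  <chi_6*chi_8, chi_6> = (1/20)[1*(4)*conj(2) + 1*(4)*conj(2) + 2*(-1)*conj(-1/2 + sqrt(5)/2) + 2*(-1)*conj(-sqrt(5)/2 - 1/2) + 2*(-1)*conj(-sqrt(5)/2 - 1/2) + 2*(-1)*conj(-1/2 + sqrt(5)/2) + 5*(0)*conj(0) + 5*(0)*conj(0)]
      = (1/20)[(8) + (8) + (1 - sqrt(5)) + (1 + sqrt(5)) + (1 + sqrt(5)) + (1 - sqrt(5)) + (0) + (0)] = 20/20 = 1
  <chi_6*chi_8, chi_7> = (1/20)[1*(4)*conj(2) + 1*(4)*conj(-2) + 2*(-1)*conj(1/2 - sqrt(5)/2) + 2*(-1)*conj(-sqrt(5)/2 - 1/2) + 2*(-1)*conj(1/2 + sqrt(5)/2) + 2*(-1)*conj(-1/2 + sqrt(5)/2) + 5*(0)*conj(0) + 5*(0)*conj(0)]
      = (1/20)[(8) + (-8) + (-1 + sqrt(5)) + (1 + sqrt(5)) + (-sqrt(5) - 1) + (1 - sqrt(5)) + (0) + (0)] = 0/20 = 0
  <chi_6*chi_8, chi_8> = (1/20)[1*(4)*conj(2) + 1*(4)*conj(2) + 2*(-1)*conj(-sqrt(5)/2 - 1/2) + 2*(-1)*conj(-1/2 + sqrt(5)/2) + 2*(-1)*conj(-1/2 + sqrt(5)/2) + 2*(-1)*conj(-sqrt(5)/2 - 1/2) + 5*(0)*conj(0) + 5*(0)*conj(0)]
      = (1/20)[(8) + (8) + (1 + sqrt(5)) + (1 - sqrt(5)) + (1 - sqrt(5)) + (1 + sqrt(5)) + (0) + (0)] = 20/20 = 1
Hence the multiplicities are chi_6: 1, chi_8: 1. Dimension check: dim(chi_6)*dim(chi_8) = 2*2 = 4 and sum (mult * dim) = 1*2 + 1*2 = 4.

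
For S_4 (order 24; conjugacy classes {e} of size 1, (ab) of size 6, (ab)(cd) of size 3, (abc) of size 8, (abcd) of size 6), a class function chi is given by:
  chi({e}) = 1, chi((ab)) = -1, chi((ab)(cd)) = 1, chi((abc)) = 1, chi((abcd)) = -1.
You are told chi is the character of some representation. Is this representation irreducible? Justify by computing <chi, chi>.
Irreducible: <chi, chi> = 1.

Explanation: <chi, chi> = (1/|G|) sum_C |C| * |chi(C)|^2 = (1/24)[1*|1|^2 + 6*|-1|^2 + 3*|1|^2 + 8*|1|^2 + 6*|-1|^2]
  = (1/24)[(1) + (6) + (3) + (8) + (6)] = 24/24 = 1.
A character is irreducible iff <chi, chi> = 1, so this representation is irreducible.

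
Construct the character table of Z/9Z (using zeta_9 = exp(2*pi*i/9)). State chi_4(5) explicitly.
Character table of Z/9Z (irreps indexed chi_0,...,chi_8 with chi_k(m) = zeta_9^(k*m), zeta_9 = exp(2*pi*i/9)):
  irrep \ class  {0} (size 1)  {1} (size 1)    {2} (size 1)    {3} (size 1)    {4} (size 1)    {5} (size 1)    {6} (size 1)    {7} (size 1)    {8} (size 1)  
  chi_0          1             1               1               1               1               1               1               1               1             
  chi_1          1             exp(2*I*pi/9)   exp(4*I*pi/9)   exp(2*I*pi/3)   exp(8*I*pi/9)   exp(-8*I*pi/9)  exp(-2*I*pi/3)  exp(-4*I*pi/9)  exp(-2*I*pi/9)
  chi_2          1             exp(4*I*pi/9)   exp(8*I*pi/9)   exp(-2*I*pi/3)  exp(-2*I*pi/9)  exp(2*I*pi/9)   exp(2*I*pi/3)   exp(-8*I*pi/9)  exp(-4*I*pi/9)
  chi_3          1             exp(2*I*pi/3)   exp(-2*I*pi/3)  1               exp(2*I*pi/3)   exp(-2*I*pi/3)  1               exp(2*I*pi/3)   exp(-2*I*pi/3)
  chi_4          1             exp(8*I*pi/9)   exp(-2*I*pi/9)  exp(2*I*pi/3)   exp(-4*I*pi/9)  exp(4*I*pi/9)   exp(-2*I*pi/3)  exp(2*I*pi/9)   exp(-8*I*pi/9)
  chi_5          1             exp(-8*I*pi/9)  exp(2*I*pi/9)   exp(-2*I*pi/3)  exp(4*I*pi/9)   exp(-4*I*pi/9)  exp(2*I*pi/3)   exp(-2*I*pi/9)  exp(8*I*pi/9) 
  chi_6          1             exp(-2*I*pi/3)  exp(2*I*pi/3)   1               exp(-2*I*pi/3)  exp(2*I*pi/3)   1               exp(-2*I*pi/3)  exp(2*I*pi/3) 
  chi_7          1             exp(-4*I*pi/9)  exp(-8*I*pi/9)  exp(2*I*pi/3)   exp(2*I*pi/9)   exp(-2*I*pi/9)  exp(-2*I*pi/3)  exp(8*I*pi/9)   exp(4*I*pi/9) 
  chi_8          1             exp(-2*I*pi/9)  exp(-4*I*pi/9)  exp(-2*I*pi/3)  exp(-8*I*pi/9)  exp(8*I*pi/9)   exp(2*I*pi/3)   exp(4*I*pi/9)   exp(2*I*pi/9) 

Spot check: chi_4(5) = zeta_9^(4*5) = zeta_9^20 = exp(4*I*pi/9).

Reasoning: Z/9Z is abelian, so all 9 irreducible complex representations are 1-dimensional. They are given by chi_k(m) = zeta_9^(k*m) for k = 0,...,8. Row orthogonality: sum_m chi_k(m) conj(chi_l(m)) = 9 * [k = l].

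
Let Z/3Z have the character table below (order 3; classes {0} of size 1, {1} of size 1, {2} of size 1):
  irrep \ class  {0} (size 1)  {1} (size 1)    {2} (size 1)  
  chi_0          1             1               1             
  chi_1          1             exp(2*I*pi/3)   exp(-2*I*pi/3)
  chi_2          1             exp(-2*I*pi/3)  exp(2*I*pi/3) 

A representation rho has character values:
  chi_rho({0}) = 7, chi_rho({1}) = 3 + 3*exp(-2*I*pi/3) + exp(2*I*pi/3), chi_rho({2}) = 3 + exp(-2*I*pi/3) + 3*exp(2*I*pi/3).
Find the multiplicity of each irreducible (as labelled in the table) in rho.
Multiplicities: chi_0: 3, chi_1: 1, chi_2: 3.

Explanation: Use <chi_rho, chi> = (1/|G|) sum_C |C| * chi_rho(C) * conj(chi(C)) with |G| = 3 for each irreducible chi in the table:
  <chi_rho, chi_0> = (1/3)[1*(7)*conj(1) + 1*(3 + 3*exp(-2*I*pi/3) + exp(2*I*pi/3))*conj(1) + 1*(3 + exp(-2*I*pi/3) + 3*exp(2*I*pi/3))*conj(1)]
      = (1/3)[(7) + (3 + 3*exp(-2*I*pi/3) + exp(2*I*pi/3)) + (3 + exp(-2*I*pi/3) + 3*exp(2*I*pi/3))] = 9/3 = 3
  <chi_rho, chi_1> = (1/3)[1*(7)*conj(1) + 1*(3 + 3*exp(-2*I*pi/3) + exp(2*I*pi/3))*conj(exp(2*I*pi/3)) + 1*(3 + exp(-2*I*pi/3) + 3*exp(2*I*pi/3))*conj(exp(-2*I*pi/3))]
      = (1/3)[(7) + (-2) + (-2)] = 3/3 = 1
  <chi_rho, chi_2> = (1/3)[1*(7)*conj(1) + 1*(3 + 3*exp(-2*I*pi/3) + exp(2*I*pi/3))*conj(exp(-2*I*pi/3)) + 1*(3 + exp(-2*I*pi/3) + 3*exp(2*I*pi/3))*conj(exp(2*I*pi/3))]
      = (1/3)[(7) + (3 + exp(-2*I*pi/3) + 3*exp(2*I*pi/3)) + (3 + 3*exp(-2*I*pi/3) + exp(2*I*pi/3))] = 9/3 = 3
(Exp terms are combined using exp(i*s)*conj(exp(i*t)) = exp(i*(s-t)), and sums of them are collapsed using the identity that for every m > 1 the m distinct m-th roots of unity sum to 0, e.g. 1 + exp(2*I*pi/3) + exp(-2*I*pi/3) = 0.)
Dimension check: dim(rho) = sum (mult * dim) = 3*1 + 1*1 + 3*1 = 7 = chi_rho(e) = 7.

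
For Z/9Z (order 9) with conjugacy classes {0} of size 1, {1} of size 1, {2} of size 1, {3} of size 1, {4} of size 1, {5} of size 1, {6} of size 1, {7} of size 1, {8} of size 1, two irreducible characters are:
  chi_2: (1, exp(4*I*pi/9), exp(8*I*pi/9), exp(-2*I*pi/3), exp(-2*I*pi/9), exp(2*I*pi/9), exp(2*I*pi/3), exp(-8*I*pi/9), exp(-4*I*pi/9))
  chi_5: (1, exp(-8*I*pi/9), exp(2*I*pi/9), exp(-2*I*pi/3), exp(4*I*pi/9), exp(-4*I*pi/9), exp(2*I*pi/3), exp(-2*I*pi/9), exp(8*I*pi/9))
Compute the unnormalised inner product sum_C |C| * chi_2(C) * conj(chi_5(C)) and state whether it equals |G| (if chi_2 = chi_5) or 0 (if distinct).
Sum = 0; so <chi_2, chi_5> = 0 (distinct irreducibles are orthogonal).

Why: Compute term by term over conjugacy classes (|C| * chi_2(C) * conj(chi_5(C))):
  1*(1)*conj(1) + 1*(exp(4*I*pi/9))*conj(exp(-8*I*pi/9)) + 1*(exp(8*I*pi/9))*conj(exp(2*I*pi/9)) + 1*(exp(-2*I*pi/3))*conj(exp(-2*I*pi/3)) + 1*(exp(-2*I*pi/9))*conj(exp(4*I*pi/9)) + 1*(exp(2*I*pi/9))*conj(exp(-4*I*pi/9)) + 1*(exp(2*I*pi/3))*conj(exp(2*I*pi/3)) + 1*(exp(-8*I*pi/9))*conj(exp(-2*I*pi/9)) + 1*(exp(-4*I*pi/9))*conj(exp(8*I*pi/9))
  = (1) + (exp(-2*I*pi/3)) + (exp(2*I*pi/3)) + (1) + (exp(-2*I*pi/3)) + (exp(2*I*pi/3)) + (1) + (exp(-2*I*pi/3)) + (exp(2*I*pi/3))
  = 0.
(Exp terms are combined using exp(i*s)*conj(exp(i*t)) = exp(i*(s-t)), and sums of them are collapsed using the identity that for every m > 1 the m distinct m-th roots of unity sum to 0, e.g. 1 + exp(2*I*pi/3) + exp(-2*I*pi/3) = 0.)
Dividing by |G| = 9 gives 0/9 = 0, matching the row-orthogonality relation <chi_2, chi_5> = [chi_2 = chi_5].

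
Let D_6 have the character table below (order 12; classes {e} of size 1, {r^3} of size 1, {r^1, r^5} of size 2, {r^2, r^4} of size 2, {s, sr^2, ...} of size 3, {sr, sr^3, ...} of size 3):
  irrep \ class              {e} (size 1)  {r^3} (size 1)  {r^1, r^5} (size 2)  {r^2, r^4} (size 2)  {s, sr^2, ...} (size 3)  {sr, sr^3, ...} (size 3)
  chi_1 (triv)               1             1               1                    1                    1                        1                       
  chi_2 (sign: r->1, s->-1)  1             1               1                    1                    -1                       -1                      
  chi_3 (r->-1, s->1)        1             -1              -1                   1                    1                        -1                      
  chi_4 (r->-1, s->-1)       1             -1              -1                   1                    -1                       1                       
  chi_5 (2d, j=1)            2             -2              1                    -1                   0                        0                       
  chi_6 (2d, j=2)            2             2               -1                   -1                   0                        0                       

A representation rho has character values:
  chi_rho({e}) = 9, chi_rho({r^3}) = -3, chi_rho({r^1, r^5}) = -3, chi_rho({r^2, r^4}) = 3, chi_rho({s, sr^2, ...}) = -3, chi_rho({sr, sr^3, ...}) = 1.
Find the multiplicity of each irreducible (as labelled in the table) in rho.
Multiplicities: chi_1: 0, chi_2: 1, chi_3: 1, chi_4: 3, chi_5: 1, chi_6: 1.

Argument: Use <chi_rho, chi> = (1/|G|) sum_C |C| * chi_rho(C) * conj(chi(C)) with |G| = 12 for each irreducible chi in the table:
  <chi_rho, chi_1> = (1/12)[1*(9)*conj(1) + 1*(-3)*conj(1) + 2*(-3)*conj(1) + 2*(3)*conj(1) + 3*(-3)*conj(1) + 3*(1)*conj(1)]
      = (1/12)[(9) + (-3) + (-6) + (6) + (-9) + (3)] = 0/12 = 0
  <chi_rho, chi_2> = (1/12)[1*(9)*conj(1) + 1*(-3)*conj(1) + 2*(-3)*conj(1) + 2*(3)*conj(1) + 3*(-3)*conj(-1) + 3*(1)*conj(-1)]
      = (1/12)[(9) + (-3) + (-6) + (6) + (9) + (-3)] = 12/12 = 1
  <chi_rho, chi_3> = (1/12)[1*(9)*conj(1) + 1*(-3)*conj(-1) + 2*(-3)*conj(-1) + 2*(3)*conj(1) + 3*(-3)*conj(1) + 3*(1)*conj(-1)]
      = (1/12)[(9) + (3) + (6) + (6) + (-9) + (-3)] = 12/12 = 1
  <chi_rho, chi_4> = (1/12)[1*(9)*conj(1) + 1*(-3)*conj(-1) + 2*(-3)*conj(-1) + 2*(3)*conj(1) + 3*(-3)*conj(-1) + 3*(1)*conj(1)]
      = (1/12)[(9) + (3) + (6) + (6) + (9) + (3)] = 36/12 = 3
  <chi_rho, chi_5> = (1/12)[1*(9)*conj(2) + 1*(-3)*conj(-2) + 2*(-3)*conj(1) + 2*(3)*conj(-1) + 3*(-3)*conj(0) + 3*(1)*conj(0)]
      = (1/12)[(18) + (6) + (-6) + (-6) + (0) + (0)] = 12/12 = 1
  <chi_rho, chi_6> = (1/12)[1*(9)*conj(2) + 1*(-3)*conj(2) + 2*(-3)*conj(-1) + 2*(3)*conj(-1) + 3*(-3)*conj(0) + 3*(1)*conj(0)]
      = (1/12)[(18) + (-6) + (6) + (-6) + (0) + (0)] = 12/12 = 1
Dimension check: dim(rho) = sum (mult * dim) = 0*1 + 1*1 + 1*1 + 3*1 + 1*2 + 1*2 = 9 = chi_rho(e) = 9.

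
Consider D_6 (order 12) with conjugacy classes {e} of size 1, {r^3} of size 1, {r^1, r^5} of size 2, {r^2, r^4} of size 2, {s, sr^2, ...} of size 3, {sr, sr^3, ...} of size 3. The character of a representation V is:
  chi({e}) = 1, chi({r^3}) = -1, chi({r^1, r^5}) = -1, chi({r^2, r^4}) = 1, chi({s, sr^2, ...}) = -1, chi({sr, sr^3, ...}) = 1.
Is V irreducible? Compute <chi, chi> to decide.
Irreducible: <chi, chi> = 1.

Argument: <chi, chi> = (1/|G|) sum_C |C| * |chi(C)|^2 = (1/12)[1*|1|^2 + 1*|-1|^2 + 2*|-1|^2 + 2*|1|^2 + 3*|-1|^2 + 3*|1|^2]
  = (1/12)[(1) + (1) + (2) + (2) + (3) + (3)] = 12/12 = 1.
A character is irreducible iff <chi, chi> = 1, so this representation is irreducible.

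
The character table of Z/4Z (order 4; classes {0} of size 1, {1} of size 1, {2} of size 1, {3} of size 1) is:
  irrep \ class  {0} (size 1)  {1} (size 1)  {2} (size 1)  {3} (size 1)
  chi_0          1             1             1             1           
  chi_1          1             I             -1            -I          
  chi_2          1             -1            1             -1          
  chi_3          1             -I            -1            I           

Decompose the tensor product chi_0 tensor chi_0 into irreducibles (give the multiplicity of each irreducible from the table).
chi_0 tensor chi_0 = chi_0 (all other irreducibles have multiplicity 0).

Proof sketch: The character of a tensor product is the pointwise product (chi_0 * chi_0)(C) = chi_0(C) * chi_0(C):
  {0}: (1)*(1), {1}: (1)*(1), {2}: (1)*(1), {3}: (1)*(1)
so (chi_0 * chi_0) takes values
  {0} -> 1, {1} -> 1, {2} -> 1, {3} -> 1.
Now take the inner product of this character with each irreducible chi from the table, <chi_0*chi_0, chi> = (1/4) sum_C |C| (chi_0*chi_0)(C) conj(chi(C)):
  <chi_0*chi_0, chi_0> = (1/4)[1*(1)*conj(1) + 1*(1)*conj(1) + 1*(1)*conj(1) + 1*(1)*conj(1)]
      = (1/4)[(1) + (1) + (1) + (1)] = 4/4 = 1
  <chi_0*chi_0, chi_1> = (1/4)[1*(1)*conj(1) + 1*(1)*conj(I) + 1*(1)*conj(-1) + 1*(1)*conj(-I)]
      = (1/4)[(1) + (-I) + (-1) + (I)] = 0/4 = 0
  <chi_0*chi_0, chi_2> = (1/4)[1*(1)*conj(1) + 1*(1)*conj(-1) + 1*(1)*conj(1) + 1*(1)*conj(-1)]
      = (1/4)[(1) + (-1) + (1) + (-1)] = 0/4 = 0
  <chi_0*chi_0, chi_3> = (1/4)[1*(1)*conj(1) + 1*(1)*conj(-I) + 1*(1)*conj(-1) + 1*(1)*conj(I)]
      = (1/4)[(1) + (I) + (-1) + (-I)] = 0/4 = 0
(Exp terms are combined using exp(i*s)*conj(exp(i*t)) = exp(i*(s-t)), and sums of them are collapsed using the identity that for every m > 1 the m distinct m-th roots of unity sum to 0, e.g. 1 + exp(2*I*pi/3) + exp(-2*I*pi/3) = 0.)
Hence the multiplicities are chi_0: 1. Dimension check: dim(chi_0)*dim(chi_0) = 1*1 = 1 and sum (mult * dim) = 1*1 = 1.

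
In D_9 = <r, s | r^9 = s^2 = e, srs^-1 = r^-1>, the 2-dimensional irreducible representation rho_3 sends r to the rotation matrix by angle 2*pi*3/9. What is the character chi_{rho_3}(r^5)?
chi_{rho_3}(r^5) = 2*cos(2*pi*3*5/9) = -1

Justification: rho_3(r^5) is rotation by angle 2*pi*3*5/9, whose trace is 2*cos(2*pi*3*5/9) = -1.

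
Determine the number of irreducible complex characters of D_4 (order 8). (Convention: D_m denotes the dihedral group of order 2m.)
5

Argument: The number of irreducible complex representations of a finite group equals its number of conjugacy classes. D_4 has 5 conjugacy classes (n/2 + 3 for n even), so D_4 (order 8) has exactly 5 irreducible complex representations.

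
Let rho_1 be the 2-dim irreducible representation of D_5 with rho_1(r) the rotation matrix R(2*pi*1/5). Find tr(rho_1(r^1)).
chi_{rho_1}(r^1) = 2*cos(2*pi*1*1/5) = -1/2 + sqrt(5)/2

rho_1(r^1) is rotation by angle 2*pi*1*1/5, whose trace is 2*cos(2*pi*1*1/5) = -1/2 + sqrt(5)/2.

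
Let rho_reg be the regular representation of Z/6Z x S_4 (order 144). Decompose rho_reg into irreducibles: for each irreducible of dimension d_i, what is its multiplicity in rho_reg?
Each irreducible V_i of dimension d_i appears with multiplicity d_i, i.e. rho_reg = (direct sum over all irreducibles V_i) d_i V_i. The irreducible dimensions for Z/6Z x S_4 are 1, 1, 1, 1, 1, 1, 1, 1, 1, 1, 1, 1, 2, 2, 2, 2, 2, 2, 3, 3, 3, 3, 3, 3, 3, 3, 3, 3, 3, 3: 12 irreducibles of dimension 1, each with multiplicity 1; 6 irreducibles of dimension 2, each with multiplicity 2; 12 irreducibles of dimension 3, each with multiplicity 3. Total dimension 12*1*1 + 6*2*2 + 12*3*3 = 144 = |G|.

Derivation: General theorem: in the regular representation of a finite group G, each irreducible appears with multiplicity equal to its dimension. Check: dim(rho_reg) = sum d_i^2 = 1 + 1 + 1 + 1 + 1 + 1 + 1 + 1 + 1 + 1 + 1 + 1 + 4 + 4 + 4 + 4 + 4 + 4 + 9 + 9 + 9 + 9 + 9 + 9 + 9 + 9 + 9 + 9 + 9 + 9 = 144 = |G|.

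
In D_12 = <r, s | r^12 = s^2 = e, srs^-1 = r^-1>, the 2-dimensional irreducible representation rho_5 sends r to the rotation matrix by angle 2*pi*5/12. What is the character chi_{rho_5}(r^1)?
chi_{rho_5}(r^1) = 2*cos(2*pi*5*1/12) = -sqrt(3)

Details: rho_5(r^1) is rotation by angle 2*pi*5*1/12, whose trace is 2*cos(2*pi*5*1/12) = -sqrt(3).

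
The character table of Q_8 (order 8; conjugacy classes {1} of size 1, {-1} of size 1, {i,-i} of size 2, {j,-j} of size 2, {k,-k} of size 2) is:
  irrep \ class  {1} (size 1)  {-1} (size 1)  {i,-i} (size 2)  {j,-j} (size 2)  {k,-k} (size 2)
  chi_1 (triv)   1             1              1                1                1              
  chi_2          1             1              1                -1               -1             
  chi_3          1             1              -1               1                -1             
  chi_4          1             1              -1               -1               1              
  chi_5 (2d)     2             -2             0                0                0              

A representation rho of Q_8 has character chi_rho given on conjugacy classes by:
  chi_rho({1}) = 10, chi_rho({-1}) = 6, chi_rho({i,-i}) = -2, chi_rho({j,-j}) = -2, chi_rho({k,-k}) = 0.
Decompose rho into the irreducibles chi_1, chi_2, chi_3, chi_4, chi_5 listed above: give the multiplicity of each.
Multiplicities: chi_1: 1, chi_2: 2, chi_3: 2, chi_4: 3, chi_5: 1.

Use <chi_rho, chi> = (1/|G|) sum_C |C| * chi_rho(C) * conj(chi(C)) with |G| = 8 for each irreducible chi in the table:
  <chi_rho, chi_1> = (1/8)[1*(10)*conj(1) + 1*(6)*conj(1) + 2*(-2)*conj(1) + 2*(-2)*conj(1) + 2*(0)*conj(1)]
      = (1/8)[(10) + (6) + (-4) + (-4) + (0)] = 8/8 = 1
  <chi_rho, chi_2> = (1/8)[1*(10)*conj(1) + 1*(6)*conj(1) + 2*(-2)*conj(1) + 2*(-2)*conj(-1) + 2*(0)*conj(-1)]
      = (1/8)[(10) + (6) + (-4) + (4) + (0)] = 16/8 = 2
  <chi_rho, chi_3> = (1/8)[1*(10)*conj(1) + 1*(6)*conj(1) + 2*(-2)*conj(-1) + 2*(-2)*conj(1) + 2*(0)*conj(-1)]
      = (1/8)[(10) + (6) + (4) + (-4) + (0)] = 16/8 = 2
  <chi_rho, chi_4> = (1/8)[1*(10)*conj(1) + 1*(6)*conj(1) + 2*(-2)*conj(-1) + 2*(-2)*conj(-1) + 2*(0)*conj(1)]
      = (1/8)[(10) + (6) + (4) + (4) + (0)] = 24/8 = 3
  <chi_rho, chi_5> = (1/8)[1*(10)*conj(2) + 1*(6)*conj(-2) + 2*(-2)*conj(0) + 2*(-2)*conj(0) + 2*(0)*conj(0)]
      = (1/8)[(20) + (-12) + (0) + (0) + (0)] = 8/8 = 1
Dimension check: dim(rho) = sum (mult * dim) = 1*1 + 2*1 + 2*1 + 3*1 + 1*2 = 10 = chi_rho(e) = 10.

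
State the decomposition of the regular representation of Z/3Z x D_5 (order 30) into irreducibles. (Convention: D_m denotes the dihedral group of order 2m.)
Each irreducible V_i of dimension d_i appears with multiplicity d_i, i.e. rho_reg = (direct sum over all irreducibles V_i) d_i V_i. The irreducible dimensions for Z/3Z x D_5 are 1, 1, 1, 1, 1, 1, 2, 2, 2, 2, 2, 2: 6 irreducibles of dimension 1, each with multiplicity 1; 6 irreducibles of dimension 2, each with multiplicity 2. Total dimension 6*1*1 + 6*2*2 = 30 = |G|.

Why: General theorem: in the regular representation of a finite group G, each irreducible appears with multiplicity equal to its dimension. Check: dim(rho_reg) = sum d_i^2 = 1 + 1 + 1 + 1 + 1 + 1 + 4 + 4 + 4 + 4 + 4 + 4 = 30 = |G|.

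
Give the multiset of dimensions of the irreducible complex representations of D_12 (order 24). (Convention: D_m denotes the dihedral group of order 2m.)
Dimensions: 1, 1, 1, 1, 2, 2, 2, 2, 2

Explanation: There are 9 irreducibles (= number of conjugacy classes). Their dimensions d_i satisfy sum d_i^2 = |G| = 24: 1 + 1 + 1 + 1 + 4 + 4 + 4 + 4 + 4 = 24.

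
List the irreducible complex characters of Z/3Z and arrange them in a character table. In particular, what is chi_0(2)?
Character table of Z/3Z (irreps indexed chi_0,...,chi_2 with chi_k(m) = zeta_3^(k*m), zeta_3 = exp(2*pi*i/3)):
  irrep \ class  {0} (size 1)  {1} (size 1)    {2} (size 1)  
  chi_0          1             1               1             
  chi_1          1             exp(2*I*pi/3)   exp(-2*I*pi/3)
  chi_2          1             exp(-2*I*pi/3)  exp(2*I*pi/3) 

Spot check: chi_0(2) = zeta_3^(0*2) = zeta_3^0 = 1.

Explanation: Z/3Z is abelian, so all 3 irreducible complex representations are 1-dimensional. They are given by chi_k(m) = zeta_3^(k*m) for k = 0,...,2. Row orthogonality: sum_m chi_k(m) conj(chi_l(m)) = 3 * [k = l].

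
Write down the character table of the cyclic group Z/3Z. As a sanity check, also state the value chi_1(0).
Character table of Z/3Z (irreps indexed chi_0,...,chi_2 with chi_k(m) = zeta_3^(k*m), zeta_3 = exp(2*pi*i/3)):
  irrep \ class  {0} (size 1)  {1} (size 1)    {2} (size 1)  
  chi_0          1             1               1             
  chi_1          1             exp(2*I*pi/3)   exp(-2*I*pi/3)
  chi_2          1             exp(-2*I*pi/3)  exp(2*I*pi/3) 

Spot check: chi_1(0) = zeta_3^(1*0) = zeta_3^0 = 1.

Justification: Z/3Z is abelian, so all 3 irreducible complex representations are 1-dimensional. They are given by chi_k(m) = zeta_3^(k*m) for k = 0,...,2. Row orthogonality: sum_m chi_k(m) conj(chi_l(m)) = 3 * [k = l].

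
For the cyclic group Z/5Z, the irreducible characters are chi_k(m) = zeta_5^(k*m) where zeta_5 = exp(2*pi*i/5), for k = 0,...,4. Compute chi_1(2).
chi_1(2) = zeta_5^2 = exp(4*I*pi/5)

Working: chi_1(2) = zeta_5^(1*2) = zeta_5^2. Since zeta_5^5 = 1, this equals zeta_5^2 = exp(2*pi*i*2/5) = exp(4*I*pi/5).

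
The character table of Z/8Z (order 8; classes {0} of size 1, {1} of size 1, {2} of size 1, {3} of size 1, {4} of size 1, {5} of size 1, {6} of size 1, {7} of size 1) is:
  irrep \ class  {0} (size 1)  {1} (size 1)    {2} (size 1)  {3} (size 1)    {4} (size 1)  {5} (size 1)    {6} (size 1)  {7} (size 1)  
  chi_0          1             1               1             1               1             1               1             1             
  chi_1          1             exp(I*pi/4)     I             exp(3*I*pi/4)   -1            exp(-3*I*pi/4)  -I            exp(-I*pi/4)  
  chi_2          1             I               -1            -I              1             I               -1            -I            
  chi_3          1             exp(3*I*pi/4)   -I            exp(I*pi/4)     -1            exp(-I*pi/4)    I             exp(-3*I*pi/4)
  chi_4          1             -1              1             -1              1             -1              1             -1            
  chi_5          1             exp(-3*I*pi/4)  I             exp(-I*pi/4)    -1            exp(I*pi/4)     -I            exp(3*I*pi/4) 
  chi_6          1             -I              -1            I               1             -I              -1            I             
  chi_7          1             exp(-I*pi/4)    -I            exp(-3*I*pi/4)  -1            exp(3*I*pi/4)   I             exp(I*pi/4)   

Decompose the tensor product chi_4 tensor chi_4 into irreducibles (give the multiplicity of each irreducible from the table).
chi_4 tensor chi_4 = chi_0 (all other irreducibles have multiplicity 0).

Details: The character of a tensor product is the pointwise product (chi_4 * chi_4)(C) = chi_4(C) * chi_4(C):
  {0}: (1)*(1), {1}: (-1)*(-1), {2}: (1)*(1), {3}: (-1)*(-1), {4}: (1)*(1), {5}: (-1)*(-1), {6}: (1)*(1), {7}: (-1)*(-1)
so (chi_4 * chi_4) takes values
  {0} -> 1, {1} -> 1, {2} -> 1, {3} -> 1, {4} -> 1, {5} -> 1, {6} -> 1, {7} -> 1.
Now take the inner product of this character with each irreducible chi from the table, <chi_4*chi_4, chi> = (1/8) sum_C |C| (chi_4*chi_4)(C) conj(chi(C)):
  <chi_4*chi_4, chi_0> = (1/8)[1*(1)*conj(1) + 1*(1)*conj(1) + 1*(1)*conj(1) + 1*(1)*conj(1) + 1*(1)*conj(1) + 1*(1)*conj(1) + 1*(1)*conj(1) + 1*(1)*conj(1)]
      = (1/8)[(1) + (1) + (1) + (1) + (1) + (1) + (1) + (1)] = 8/8 = 1
  <chi_4*chi_4, chi_1> = (1/8)[1*(1)*conj(1) + 1*(1)*conj(exp(I*pi/4)) + 1*(1)*conj(I) + 1*(1)*conj(exp(3*I*pi/4)) + 1*(1)*conj(-1) + 1*(1)*conj(exp(-3*I*pi/4)) + 1*(1)*conj(-I) + 1*(1)*conj(exp(-I*pi/4))]
      = (1/8)[(1) + (exp(-I*pi/4)) + (-I) + (exp(-3*I*pi/4)) + (-1) + (exp(3*I*pi/4)) + (I) + (exp(I*pi/4))] = 0/8 = 0
  <chi_4*chi_4, chi_2> = (1/8)[1*(1)*conj(1) + 1*(1)*conj(I) + 1*(1)*conj(-1) + 1*(1)*conj(-I) + 1*(1)*conj(1) + 1*(1)*conj(I) + 1*(1)*conj(-1) + 1*(1)*conj(-I)]
      = (1/8)[(1) + (-I) + (-1) + (I) + (1) + (-I) + (-1) + (I)] = 0/8 = 0
  <chi_4*chi_4, chi_3> = (1/8)[1*(1)*conj(1) + 1*(1)*conj(exp(3*I*pi/4)) + 1*(1)*conj(-I) + 1*(1)*conj(exp(I*pi/4)) + 1*(1)*conj(-1) + 1*(1)*conj(exp(-I*pi/4)) + 1*(1)*conj(I) + 1*(1)*conj(exp(-3*I*pi/4))]
      = (1/8)[(1) + (exp(-3*I*pi/4)) + (I) + (exp(-I*pi/4)) + (-1) + (exp(I*pi/4)) + (-I) + (exp(3*I*pi/4))] = 0/8 = 0
  <chi_4*chi_4, chi_4> = (1/8)[1*(1)*conj(1) + 1*(1)*conj(-1) + 1*(1)*conj(1) + 1*(1)*conj(-1) + 1*(1)*conj(1) + 1*(1)*conj(-1) + 1*(1)*conj(1) + 1*(1)*conj(-1)]
      = (1/8)[(1) + (-1) + (1) + (-1) + (1) + (-1) + (1) + (-1)] = 0/8 = 0
  <chi_4*chi_4, chi_5> = (1/8)[1*(1)*conj(1) + 1*(1)*conj(exp(-3*I*pi/4)) + 1*(1)*conj(I) + 1*(1)*conj(exp(-I*pi/4)) + 1*(1)*conj(-1) + 1*(1)*conj(exp(I*pi/4)) + 1*(1)*conj(-I) + 1*(1)*conj(exp(3*I*pi/4))]
      = (1/8)[(1) + (exp(3*I*pi/4)) + (-I) + (exp(I*pi/4)) + (-1) + (exp(-I*pi/4)) + (I) + (exp(-3*I*pi/4))] = 0/8 = 0
  <chi_4*chi_4, chi_6> = (1/8)[1*(1)*conj(1) + 1*(1)*conj(-I) + 1*(1)*conj(-1) + 1*(1)*conj(I) + 1*(1)*conj(1) + 1*(1)*conj(-I) + 1*(1)*conj(-1) + 1*(1)*conj(I)]
      = (1/8)[(1) + (I) + (-1) + (-I) + (1) + (I) + (-1) + (-I)] = 0/8 = 0
  <chi_4*chi_4, chi_7> = (1/8)[1*(1)*conj(1) + 1*(1)*conj(exp(-I*pi/4)) + 1*(1)*conj(-I) + 1*(1)*conj(exp(-3*I*pi/4)) + 1*(1)*conj(-1) + 1*(1)*conj(exp(3*I*pi/4)) + 1*(1)*conj(I) + 1*(1)*conj(exp(I*pi/4))]
      = (1/8)[(1) + (exp(I*pi/4)) + (I) + (exp(3*I*pi/4)) + (-1) + (exp(-3*I*pi/4)) + (-I) + (exp(-I*pi/4))] = 0/8 = 0
(Exp terms are combined using exp(i*s)*conj(exp(i*t)) = exp(i*(s-t)), and sums of them are collapsed using the identity that for every m > 1 the m distinct m-th roots of unity sum to 0, e.g. 1 + exp(2*I*pi/3) + exp(-2*I*pi/3) = 0.)
Hence the multiplicities are chi_0: 1. Dimension check: dim(chi_4)*dim(chi_4) = 1*1 = 1 and sum (mult * dim) = 1*1 = 1.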